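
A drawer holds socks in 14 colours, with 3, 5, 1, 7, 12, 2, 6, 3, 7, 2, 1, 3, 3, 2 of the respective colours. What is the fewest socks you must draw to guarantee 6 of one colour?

46

In the worst case you take as many as possible of each colour without reaching 6: 3 + 5 + 1 + 5 + 5 + 2 + 5 + 3 + 5 + 2 + 1 + 3 + 3 + 2 = 45.
The next one must give 6 of some colour, so 45 + 1 = 46.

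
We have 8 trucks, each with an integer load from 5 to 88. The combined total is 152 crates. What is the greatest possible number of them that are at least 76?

1

If k of the values are ≥ 76, the total is ≥ 76k + 5(8 − k).
Setting 76k + 5(8 − k) ≤ 152 gives 71k ≤ 112, so k ≤ 1.
k = 1 is achieved by 1 value at 76 and 7 at 5, total 111; add 41 to one value (staying below 76) to reach 152.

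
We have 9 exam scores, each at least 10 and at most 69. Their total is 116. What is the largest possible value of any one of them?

Maximizing one value means minimizing the remaining 8.
The other 8 contribute at least 8 × 10 = 80, leaving at most 116 − 80 = 36.
Since 36 ≤ 69, this is achievable: one at 36 and 8 at 10.

36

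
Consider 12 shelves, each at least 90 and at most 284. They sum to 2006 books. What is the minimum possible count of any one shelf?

Minimizing one value means maximizing the remaining 11.
The other 11 can take up 11 × 284 = 3124 ≥ 2006 − 90, so one shelf can sit at its floor of 90.
Achievable: one at 90 and the other 11 totalling 1916, which fits since 11 × 90 ≤ 1916 ≤ 11 × 284.

90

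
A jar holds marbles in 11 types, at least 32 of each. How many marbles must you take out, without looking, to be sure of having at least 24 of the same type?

254

You could draw 23 of every type without reaching 24 of any — 253 in all.
One more forces 24 of some type, so 253 + 1 = 254.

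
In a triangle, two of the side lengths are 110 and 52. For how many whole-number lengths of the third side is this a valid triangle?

The triangle inequality gives |110 − 52| < c < 110 + 52, i.e. 58 < c < 162.
So c can be any integer from 59 to 161: 103 values.

103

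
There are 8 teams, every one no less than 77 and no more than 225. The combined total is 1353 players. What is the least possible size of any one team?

77

To make one team as small as possible, make the other 7 as large as possible.
The other 7 can take up 7 × 225 = 1575 ≥ 1353 − 77, so one team can sit at its floor of 77.
Achievable: one at 77 and the other 7 totalling 1276, which fits since 7 × 77 ≤ 1276 ≤ 7 × 225.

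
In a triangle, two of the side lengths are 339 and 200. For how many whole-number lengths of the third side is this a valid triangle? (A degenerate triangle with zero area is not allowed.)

399

The triangle inequality gives |339 − 200| < c < 339 + 200, i.e. 139 < c < 539.
So c can be any integer from 140 to 538: 399 values.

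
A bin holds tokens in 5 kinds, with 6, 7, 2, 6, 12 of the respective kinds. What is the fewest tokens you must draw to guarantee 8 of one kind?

29

In the worst case you take as many as possible of each kind without reaching 8: 6 + 7 + 2 + 6 + 7 = 28.
The next one must give 8 of some kind, so 28 + 1 = 29.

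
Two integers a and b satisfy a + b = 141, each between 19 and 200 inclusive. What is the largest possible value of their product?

ab = a(141 − a) is maximized when a is as near 141/2 as the bounds allow.
Taking a = 70 and b = 71 (both in [19, 200]) gives ab = 4970.

4970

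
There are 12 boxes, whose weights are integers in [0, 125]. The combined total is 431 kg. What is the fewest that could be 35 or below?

Each value above 35 is at least 36, contributing at least 36 − 0 = 36 above the floor 0.
The sum exceeds the floor total 0 by 431, so at most ⌊431/36⌋ = 11 exceed 35, and at least 1 are ≤ 35.
Exactly 1 works: 1 value at 0 and 11 at 36 total 396; raise one of the low values by 35 (still ≤ 35) to hit 431.

1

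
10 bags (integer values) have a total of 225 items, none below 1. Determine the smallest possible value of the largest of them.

The average is 225/10 > 22, so not all 10 can be 22 or less; the largest is ≥ 23.
Taking 5 copies of 22 and 5 copies of 23 gives exactly 225, so 23 is attained.

23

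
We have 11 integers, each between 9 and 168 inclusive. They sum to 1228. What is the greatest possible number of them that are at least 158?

If k of the values are ≥ 158, the total is ≥ 158k + 9(11 − k).
Setting 158k + 9(11 − k) ≤ 1228 gives 149k ≤ 1129, so k ≤ 7.
k = 7 is achieved by 7 values at 158 and 4 at 9, total 1142; add 86 to one value (staying below 158) to reach 1228.

7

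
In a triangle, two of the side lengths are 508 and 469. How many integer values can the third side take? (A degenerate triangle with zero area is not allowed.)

The triangle inequality gives |508 − 469| < c < 508 + 469, i.e. 39 < c < 977.
So c can be any integer from 40 to 976: 937 values.

937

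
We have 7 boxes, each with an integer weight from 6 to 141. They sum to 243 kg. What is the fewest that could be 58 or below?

4

Each value above 58 is at least 59, contributing at least 59 − 6 = 53 above the floor 6.
The sum exceeds the floor total 42 by 201, so at most ⌊201/53⌋ = 3 exceed 58, and at least 4 are ≤ 58.
Exactly 4 works: 4 values at 6 and 3 at 59 total 201; raise one of the low values by 42 (still ≤ 58) to hit 243.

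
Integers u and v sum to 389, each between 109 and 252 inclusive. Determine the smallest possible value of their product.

34524

Since u + v is fixed, pushing one of them to its bound minimizes the product.
The extreme feasible split is u = 137, v = 252, giving uv = 34524.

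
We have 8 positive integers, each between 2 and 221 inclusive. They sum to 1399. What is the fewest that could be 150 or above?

3

Suppose at most 8 − j of them reach 150; then j values are ≤ 149 and the rest ≤ 221.
The total is then ≤ 149·j + 221·(8 − j) = 1768 − 72j. For this to be ≥ 1399 we need j ≤ 5, so at least 8 − 5 = 3 must reach 150.
Exactly 3 works: 3 values at 221 and 5 at 149 total 1408; lower one of the high values by 9 (still ≥ 150) to hit 1399.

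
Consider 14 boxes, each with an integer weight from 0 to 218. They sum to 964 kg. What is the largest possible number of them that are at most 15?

Suppose k of them are at most 15. Those contribute at most 15 each and the rest at most 218 each.
So the total is at most 15k + 218(14 − k) = 3052 − 203k. This must still be ≥ 964, so k ≤ 10.
k = 10 is achieved by 10 values at 15 and 4 at 218, total 1022; lower one of the 218's by 58 (still > 15) to reach 964.

10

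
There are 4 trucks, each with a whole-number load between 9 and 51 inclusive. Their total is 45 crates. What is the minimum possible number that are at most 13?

3

If only k of them are at most 13, the other 4 − k are at least 14, so the total is at least (4 − k)·14 + k·9.
This is ≤ 45, so (4 − k)·14 + 9k ≤ 45, which gives k ≥ 3.
Exactly 3 works: 3 values at 9 and 1 at 14 total 41; raise one of the low values by 4 (still ≤ 13) to hit 45.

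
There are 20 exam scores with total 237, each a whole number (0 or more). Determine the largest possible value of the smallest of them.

The 20 values sum to 237, so their minimum is at most ⌊237/20⌋ = 11.
Taking 3 copies of 11 and 17 copies of 12 gives exactly 237, so 11 is attained.

11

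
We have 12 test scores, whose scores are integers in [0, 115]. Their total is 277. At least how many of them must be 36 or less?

5

If only k of them are at most 36, the other 12 − k are at least 37, so the total is at least (12 − k)·37 + k·0.
This is ≤ 277, so (12 − k)·37 + 0k ≤ 277, which gives k ≥ 5.
Exactly 5 works: 5 values at 0 and 7 at 37 total 259; raise one of the low values by 18 (still ≤ 36) to hit 277.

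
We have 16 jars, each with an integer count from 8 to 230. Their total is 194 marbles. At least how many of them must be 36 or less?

If only k of them are at most 36, the other 16 − k are at least 37, so the total is at least (16 − k)·37 + k·8.
This is ≤ 194, so (16 − k)·37 + 8k ≤ 194, which gives k ≥ 14.
Exactly 14 works: 14 values at 8 and 2 at 37 total 186; raise one of the low values by 8 (still ≤ 36) to hit 194.

14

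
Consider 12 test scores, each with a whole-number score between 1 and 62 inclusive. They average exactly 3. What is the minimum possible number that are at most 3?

4

The total is 12 × 3 = 36.
Let j be the number exceeding 3. Then the total is ≥ 4·j + 1·(12 − j) = 12 + 3j.
So 3j ≤ 24 and j ≤ 8; hence at least 12 − 8 = 4 are ≤ 3.
Exactly 4 works: 4 values at 1 and 8 at 4 total 36.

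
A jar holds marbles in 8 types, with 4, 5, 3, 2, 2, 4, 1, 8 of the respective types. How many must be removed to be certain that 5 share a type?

In the worst case you take as many as possible of each type without reaching 5: 4 + 4 + 3 + 2 + 2 + 4 + 1 + 4 = 24.
The next one must give 5 of some type, so 24 + 1 = 25.

25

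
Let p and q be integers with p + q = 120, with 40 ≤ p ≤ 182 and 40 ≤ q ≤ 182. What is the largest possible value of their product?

3600

pq = p(120 − p) is maximized when p is as near 120/2 as the bounds allow.
Taking p = 60 and q = 60 (both in [40, 182]) gives pq = 3600.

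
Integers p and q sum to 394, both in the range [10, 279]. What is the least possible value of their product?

Since p + q is fixed, pushing one of them to its bound minimizes the product.
At the endpoint p = 115, q = 394 − 115 = 279, so pq = 115 × 279 = 32085.

32085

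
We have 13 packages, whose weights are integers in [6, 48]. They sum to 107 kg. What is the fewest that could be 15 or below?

Let j be the number exceeding 15. Then the total is ≥ 16·j + 6·(13 − j) = 78 + 10j.
So 10j ≤ 29 and j ≤ 2; hence at least 13 − 2 = 11 are ≤ 15.
Exactly 11 works: 11 values at 6 and 2 at 16 total 98; raise one of the low values by 9 (still ≤ 15) to hit 107.

11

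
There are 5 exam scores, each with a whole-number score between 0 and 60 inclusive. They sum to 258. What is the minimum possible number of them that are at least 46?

3

Each value short of 46 is at most 45, costing at least 60 − 45 = 15 against the maximum total of 300.
We can afford to lose at most 300 − 258 = 42, so at most ⌊42/15⌋ = 2 fall short, and at least 3 are ≥ 46.
Exactly 3 works: 3 values at 60 and 2 at 45 total 270; lower one of the high values by 12 (still ≥ 46) to hit 258.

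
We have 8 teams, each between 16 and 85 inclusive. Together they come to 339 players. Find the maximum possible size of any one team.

Maximizing one value means minimizing the remaining 7.
The other 7 contribute at least 7 × 16 = 112, leaving at most 339 − 112 = 227.
But each team is capped at 85, so the maximum is 85.
Achievable: one at 85 and the other 7 totalling 254, which fits since 7 × 16 ≤ 254 ≤ 7 × 85.

85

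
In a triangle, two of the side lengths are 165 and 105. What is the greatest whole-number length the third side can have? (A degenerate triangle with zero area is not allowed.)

269

The third side must be less than 165 + 105 = 270.
The largest integer below 270 is 269.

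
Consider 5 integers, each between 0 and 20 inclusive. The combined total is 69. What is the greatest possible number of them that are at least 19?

3

If k of the values are ≥ 19, the total is ≥ 19k + 0(5 − k).
Setting 19k + 0(5 − k) ≤ 69 gives 19k ≤ 69, so k ≤ 3.
k = 3 is achieved by 3 values at 19 and 2 at 0, total 57; add 12 to one value (staying below 19) to reach 69.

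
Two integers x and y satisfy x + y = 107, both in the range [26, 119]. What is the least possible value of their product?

2106

For a fixed sum, xy is smallest when x and y are as far apart as possible.
The extreme feasible split is x = 26, y = 81, giving xy = 2106.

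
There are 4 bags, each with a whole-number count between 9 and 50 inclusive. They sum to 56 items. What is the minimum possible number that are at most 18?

Let j be the number exceeding 18. Then the total is ≥ 19·j + 9·(4 − j) = 36 + 10j.
So 10j ≤ 20 and j ≤ 2; hence at least 4 − 2 = 2 are ≤ 18.
Exactly 2 works: 2 values at 9 and 2 at 19 total 56.

2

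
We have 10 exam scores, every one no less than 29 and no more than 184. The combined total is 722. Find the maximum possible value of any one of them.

Maximizing one value means minimizing the remaining 9.
The other 9 contribute at least 9 × 29 = 261, leaving at most 722 − 261 = 461.
But each score is capped at 184, so the maximum is 184.
Achievable: one at 184 and the other 9 totalling 538, which fits since 9 × 29 ≤ 538 ≤ 9 × 184.

184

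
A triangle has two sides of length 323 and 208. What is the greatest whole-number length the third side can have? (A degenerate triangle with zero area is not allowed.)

The third side must be less than 323 + 208 = 531.
The largest integer below 531 is 530.

530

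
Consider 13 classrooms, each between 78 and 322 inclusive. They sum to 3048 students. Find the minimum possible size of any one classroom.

To make one classroom as small as possible, make the other 12 as large as possible.
The other 12 can take up 12 × 322 = 3864 ≥ 3048 − 78, so one classroom can sit at its floor of 78.
Achievable: one at 78 and the other 12 totalling 2970, which fits since 12 × 78 ≤ 2970 ≤ 12 × 322.

78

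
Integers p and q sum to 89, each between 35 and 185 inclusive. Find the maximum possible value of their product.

1980

pq = p(89 − p) is maximized when p is as near 89/2 as the bounds allow.
Taking p = 44 and q = 45 (both in [35, 185]) gives pq = 1980.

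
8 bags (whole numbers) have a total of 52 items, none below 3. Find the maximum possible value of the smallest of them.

6

If every one of the 8 were at least 7, the total would be at least 8 × 7 = 56 > 52.
Achievable: 4 of them at 6 and 4 at 7 total 52.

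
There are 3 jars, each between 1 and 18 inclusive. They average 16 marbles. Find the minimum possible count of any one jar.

To make one jar as small as possible, make the other 2 as large as possible.
The total is 3 × 16 = 48.
The other 2 contribute at most 2 × 18 = 36, leaving at least 48 − 36 = 12.
Since 12 ≥ 1, this is achievable: one at 12 and 2 at 18.

12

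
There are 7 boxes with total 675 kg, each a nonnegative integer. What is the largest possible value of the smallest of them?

96

If every one of the 7 were at least 97, the total would be at least 7 × 97 = 679 > 675.
Achievable: 4 of them at 96 and 3 at 97 total 675.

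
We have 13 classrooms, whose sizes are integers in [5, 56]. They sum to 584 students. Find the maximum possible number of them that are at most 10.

Suppose k of them are at most 10. Those contribute at most 10 each and the rest at most 56 each.
So the total is at most 10k + 56(13 − k) = 728 − 46k. This must still be ≥ 584, so k ≤ 3.
k = 3 is achieved by 3 values at 10 and 10 at 56, total 590; lower one of the 56's by 6 (still > 10) to reach 584.

3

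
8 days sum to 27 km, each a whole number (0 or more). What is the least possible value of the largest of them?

Some value must be at least ⌈27/8⌉ = 4, since 8 × 3 = 24 < 27.
Taking 5 copies of 3 and 3 copies of 4 gives exactly 27, so 4 is attained.

4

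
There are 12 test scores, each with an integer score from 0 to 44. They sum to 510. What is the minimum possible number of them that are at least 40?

9

If only k of them are at least 40, the other 12 − k are at most 39, so the total is at most k·44 + (12 − k)·39.
This must reach 510, so k·44 + (12 − k)·39 ≥ 510, giving k ≥ 9.
Exactly 9 works: 9 values at 44 and 3 at 39 total 513; lower one of the high values by 3 (still ≥ 40) to hit 510.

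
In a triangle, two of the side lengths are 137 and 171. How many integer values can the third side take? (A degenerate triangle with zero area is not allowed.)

The triangle inequality gives |137 − 171| < c < 137 + 171, i.e. 34 < c < 308.
So c can be any integer from 35 to 307: 273 values.

273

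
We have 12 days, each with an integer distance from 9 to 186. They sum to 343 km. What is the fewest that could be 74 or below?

Each value above 74 is at least 75, contributing at least 75 − 9 = 66 above the floor 9.
The sum exceeds the floor total 108 by 235, so at most ⌊235/66⌋ = 3 exceed 74, and at least 9 are ≤ 74.
Exactly 9 works: 9 values at 9 and 3 at 75 total 306; raise one of the low values by 37 (still ≤ 74) to hit 343.

9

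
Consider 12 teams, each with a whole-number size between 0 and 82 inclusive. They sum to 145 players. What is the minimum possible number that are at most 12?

Each value above 12 is at least 13, contributing at least 13 − 0 = 13 above the floor 0.
The sum exceeds the floor total 0 by 145, so at most ⌊145/13⌋ = 11 exceed 12, and at least 1 are ≤ 12.
Exactly 1 works: 1 value at 0 and 11 at 13 total 143; raise one of the low values by 2 (still ≤ 12) to hit 145.

1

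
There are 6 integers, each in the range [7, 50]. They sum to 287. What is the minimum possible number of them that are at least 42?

If only k of them are at least 42, the other 6 − k are at most 41, so the total is at most k·50 + (6 − k)·41.
This must reach 287, so k·50 + (6 − k)·41 ≥ 287, giving k ≥ 5.
Exactly 5 works: 5 values at 50 and 1 at 41 total 291; lower one of the high values by 4 (still ≥ 42) to hit 287.

5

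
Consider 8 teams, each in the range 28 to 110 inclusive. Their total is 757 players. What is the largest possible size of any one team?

Maximizing one value means minimizing the remaining 7.
The other 7 contribute at least 7 × 28 = 196, leaving at most 757 − 196 = 561.
But each team is capped at 110, so the maximum is 110.
Achievable: one at 110 and the other 7 totalling 647, which fits since 7 × 28 ≤ 647 ≤ 7 × 110.

110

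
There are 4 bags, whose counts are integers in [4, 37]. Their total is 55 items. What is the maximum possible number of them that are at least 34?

If k of the values are ≥ 34, the total is ≥ 34k + 4(4 − k).
Setting 34k + 4(4 − k) ≤ 55 gives 30k ≤ 39, so k ≤ 1.
k = 1 is achieved by 1 value at 34 and 3 at 4, total 46; add 9 to one value (staying below 34) to reach 55.

1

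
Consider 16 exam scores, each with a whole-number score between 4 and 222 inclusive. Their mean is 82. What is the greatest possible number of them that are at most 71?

14

The total is 16 × 82 = 1312.
Suppose k of them are at most 71. Those contribute at most 71 each and the rest at most 222 each.
So the total is at most 71k + 222(16 − k) = 3552 − 151k. This must still be ≥ 1312, so k ≤ 14.
k = 14 is achieved by 14 values at 71 and 2 at 222, total 1438; lower one of the 222's by 126 (still > 71) to reach 1312.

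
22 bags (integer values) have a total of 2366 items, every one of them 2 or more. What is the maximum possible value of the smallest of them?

107

If every one of the 22 were at least 108, the total would be at least 22 × 108 = 2376 > 2366.
Taking 10 copies of 107 and 12 copies of 108 gives exactly 2366, so 107 is attained.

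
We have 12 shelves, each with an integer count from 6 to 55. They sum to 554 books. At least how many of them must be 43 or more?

Each value short of 43 is at most 42, costing at least 55 − 42 = 13 against the maximum total of 660.
We can afford to lose at most 660 − 554 = 106, so at most ⌊106/13⌋ = 8 fall short, and at least 4 are ≥ 43.
Exactly 4 works: 4 values at 55 and 8 at 42 total 556; lower one of the high values by 2 (still ≥ 43) to hit 554.

4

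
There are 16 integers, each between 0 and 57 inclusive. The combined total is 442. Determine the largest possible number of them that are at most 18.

12

Suppose k of them are at most 18. Those contribute at most 18 each and the rest at most 57 each.
So the total is at most 18k + 57(16 − k) = 912 − 39k. This must still be ≥ 442, so k ≤ 12.
k = 12 is achieved by 12 values at 18 and 4 at 57, total 444; lower one of the 57's by 2 (still > 18) to reach 442.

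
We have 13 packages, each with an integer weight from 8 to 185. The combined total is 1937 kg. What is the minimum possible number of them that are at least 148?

1

Suppose at most 13 − j of them reach 148; then j values are ≤ 147 and the rest ≤ 185.
The total is then ≤ 147·j + 185·(13 − j) = 2405 − 38j. For this to be ≥ 1937 we need j ≤ 12, so at least 13 − 12 = 1 must reach 148.
Exactly 1 works: 1 value at 185 and 12 at 147 total 1949; lower one of the high values by 12 (still ≥ 148) to hit 1937.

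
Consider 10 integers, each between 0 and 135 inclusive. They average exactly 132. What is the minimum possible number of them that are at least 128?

7

The total is 10 × 132 = 1320.
Each value short of 128 is at most 127, costing at least 135 − 127 = 8 against the maximum total of 1350.
We can afford to lose at most 1350 − 1320 = 30, so at most ⌊30/8⌋ = 3 fall short, and at least 7 are ≥ 128.
Exactly 7 works: 7 values at 135 and 3 at 127 total 1326; lower one of the high values by 6 (still ≥ 128) to hit 1320.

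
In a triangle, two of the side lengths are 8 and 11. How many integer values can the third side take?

15

The triangle inequality gives |8 − 11| < c < 8 + 11, i.e. 3 < c < 19.
So c can be any integer from 4 to 18: 15 values.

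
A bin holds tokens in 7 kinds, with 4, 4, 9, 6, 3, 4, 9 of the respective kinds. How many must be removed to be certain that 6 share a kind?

In the worst case you take as many as possible of each kind without reaching 6: 4 + 4 + 5 + 5 + 3 + 4 + 5 = 30.
The next one must give 6 of some kind, so 30 + 1 = 31.

31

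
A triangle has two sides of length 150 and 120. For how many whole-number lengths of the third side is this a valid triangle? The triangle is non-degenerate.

239

The triangle inequality gives |150 − 120| < c < 150 + 120, i.e. 30 < c < 270.
So c can be any integer from 31 to 269: 239 values.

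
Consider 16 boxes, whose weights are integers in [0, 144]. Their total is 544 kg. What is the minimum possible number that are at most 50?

6

Let j be the number exceeding 50. Then the total is ≥ 51·j + 0·(16 − j) = 0 + 51j.
So 51j ≤ 544 and j ≤ 10; hence at least 16 − 10 = 6 are ≤ 50.
Exactly 6 works: 6 values at 0 and 10 at 51 total 510; raise one of the low values by 34 (still ≤ 50) to hit 544.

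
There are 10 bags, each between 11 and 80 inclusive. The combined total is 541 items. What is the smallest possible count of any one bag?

11

To make one bag as small as possible, make the other 9 as large as possible.
The other 9 can take up 9 × 80 = 720 ≥ 541 − 11, so one bag can sit at its floor of 11.
Achievable: one at 11 and the other 9 totalling 530, which fits since 9 × 11 ≤ 530 ≤ 9 × 80.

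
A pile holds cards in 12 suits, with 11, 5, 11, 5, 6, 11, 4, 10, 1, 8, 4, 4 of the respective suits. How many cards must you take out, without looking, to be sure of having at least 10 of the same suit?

In the worst case you take as many as possible of each suit without reaching 10: 9 + 5 + 9 + 5 + 6 + 9 + 4 + 9 + 1 + 8 + 4 + 4 = 73.
The next one must give 10 of some suit, so 73 + 1 = 74.

74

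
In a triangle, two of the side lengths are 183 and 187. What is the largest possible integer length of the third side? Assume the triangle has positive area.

369

The third side must be less than 183 + 187 = 370.
The largest integer below 370 is 369.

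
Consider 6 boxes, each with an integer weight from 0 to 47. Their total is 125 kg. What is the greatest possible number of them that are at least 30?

With k values at 30 or above and the rest at least 0, the sum is at least 0 + 30k.
Since the sum is 125, we need 30k ≤ 125, i.e. k ≤ 4.
k = 4 is achieved by 4 values at 30 and 2 at 0, total 120; add 5 to one value (staying below 30) to reach 125.

4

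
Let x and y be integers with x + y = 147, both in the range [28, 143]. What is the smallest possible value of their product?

3332

For a fixed sum, xy is smallest when x and y are as far apart as possible.
The extreme feasible split is x = 28, y = 119, giving xy = 3332.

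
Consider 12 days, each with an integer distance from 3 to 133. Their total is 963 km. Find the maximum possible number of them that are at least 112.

8

If k of the values are ≥ 112, the total is ≥ 112k + 3(12 − k).
Setting 112k + 3(12 − k) ≤ 963 gives 109k ≤ 927, so k ≤ 8.
k = 8 is achieved by 8 values at 112 and 4 at 3, total 908; add 55 to one value (staying below 112) to reach 963.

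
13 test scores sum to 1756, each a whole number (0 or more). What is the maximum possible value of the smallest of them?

The 13 values sum to 1756, so their minimum is at most ⌊1756/13⌋ = 135.
Equality holds with 12 values of 135 and 1 value of 136.

135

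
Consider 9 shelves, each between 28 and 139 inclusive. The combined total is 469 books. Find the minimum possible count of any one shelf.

To make one shelf as small as possible, make the other 8 as large as possible.
The other 8 can take up 8 × 139 = 1112 ≥ 469 − 28, so one shelf can sit at its floor of 28.
Achievable: one at 28 and the other 8 totalling 441, which fits since 8 × 28 ≤ 441 ≤ 8 × 139.

28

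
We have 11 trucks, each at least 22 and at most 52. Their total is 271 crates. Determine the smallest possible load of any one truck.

To make one truck as small as possible, make the other 10 as large as possible.
The other 10 can take up 10 × 52 = 520 ≥ 271 − 22, so one truck can sit at its floor of 22.
Achievable: one at 22 and the other 10 totalling 249, which fits since 10 × 22 ≤ 249 ≤ 10 × 52.

22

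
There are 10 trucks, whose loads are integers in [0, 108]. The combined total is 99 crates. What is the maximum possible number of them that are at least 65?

With k values at 65 or above and the rest at least 0, the sum is at least 0 + 65k.
Since the sum is 99, we need 65k ≤ 99, i.e. k ≤ 1.
k = 1 is achieved by 1 value at 65 and 9 at 0, total 65; add 34 to one value (staying below 65) to reach 99.

1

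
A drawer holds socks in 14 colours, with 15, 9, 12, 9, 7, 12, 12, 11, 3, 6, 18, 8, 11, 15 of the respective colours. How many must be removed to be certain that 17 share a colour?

147

In the worst case you take as many as possible of each colour without reaching 17: 15 + 9 + 12 + 9 + 7 + 12 + 12 + 11 + 3 + 6 + 16 + 8 + 11 + 15 = 146.
The next one must give 17 of some colour, so 146 + 1 = 147.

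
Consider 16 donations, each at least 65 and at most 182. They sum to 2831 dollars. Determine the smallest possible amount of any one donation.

101

To make one donation as small as possible, make the other 15 as large as possible.
The other 15 contribute at most 15 × 182 = 2730, leaving at least 2831 − 2730 = 101.
Since 101 ≥ 65, this is achievable: one at 101 and 15 at 182.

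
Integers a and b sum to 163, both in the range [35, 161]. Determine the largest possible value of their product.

6642

With a + b fixed, ab peaks when the two are closest together.
Taking a = 81 and b = 82 (both in [35, 161]) gives ab = 6642.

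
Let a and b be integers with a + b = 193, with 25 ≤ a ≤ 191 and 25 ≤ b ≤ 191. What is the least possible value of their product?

For a fixed sum, ab is smallest when a and b are as far apart as possible.
At the endpoint a = 25, b = 193 − 25 = 168, so ab = 25 × 168 = 4200.

4200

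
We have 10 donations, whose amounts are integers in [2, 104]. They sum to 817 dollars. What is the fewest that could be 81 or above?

Each value short of 81 is at most 80, costing at least 104 − 80 = 24 against the maximum total of 1040.
We can afford to lose at most 1040 − 817 = 223, so at most ⌊223/24⌋ = 9 fall short, and at least 1 are ≥ 81.
Exactly 1 works: 1 value at 104 and 9 at 80 total 824; lower one of the high values by 7 (still ≥ 81) to hit 817.

1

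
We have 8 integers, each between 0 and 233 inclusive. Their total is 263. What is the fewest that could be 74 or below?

5

Let j be the number exceeding 74. Then the total is ≥ 75·j + 0·(8 − j) = 0 + 75j.
So 75j ≤ 263 and j ≤ 3; hence at least 8 − 3 = 5 are ≤ 74.
Exactly 5 works: 5 values at 0 and 3 at 75 total 225; raise one of the low values by 38 (still ≤ 74) to hit 263.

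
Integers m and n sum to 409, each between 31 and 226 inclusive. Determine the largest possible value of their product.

mn = m(409 − m) is maximized when m is as near 409/2 as the bounds allow.
Taking m = 204 and n = 205 (both in [31, 226]) gives mn = 41820.

41820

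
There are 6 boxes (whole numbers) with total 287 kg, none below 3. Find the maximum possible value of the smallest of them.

The average is 287/6 < 48, so some value is ≤ 47.
Taking 1 copy of 47 and 5 copies of 48 gives exactly 287, so 47 is attained.

47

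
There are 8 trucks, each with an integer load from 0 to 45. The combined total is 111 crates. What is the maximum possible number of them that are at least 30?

3

With k values at 30 or above and the rest at least 0, the sum is at least 0 + 30k.
Since the sum is 111, we need 30k ≤ 111, i.e. k ≤ 3.
k = 3 is achieved by 3 values at 30 and 5 at 0, total 90; add 21 to one value (staying below 30) to reach 111.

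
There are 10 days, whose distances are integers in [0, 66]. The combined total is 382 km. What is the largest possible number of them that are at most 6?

Suppose k of them are at most 6. Those contribute at most 6 each and the rest at most 66 each.
So the total is at most 6k + 66(10 − k) = 660 − 60k. This must still be ≥ 382, so k ≤ 4.
k = 4 is achieved by 4 values at 6 and 6 at 66, total 420; lower one of the 66's by 38 (still > 6) to reach 382.

4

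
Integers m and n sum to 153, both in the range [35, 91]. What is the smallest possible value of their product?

5642

For a fixed sum, mn is smallest when m and n are as far apart as possible.
The extreme feasible split is m = 62, n = 91, giving mn = 5642.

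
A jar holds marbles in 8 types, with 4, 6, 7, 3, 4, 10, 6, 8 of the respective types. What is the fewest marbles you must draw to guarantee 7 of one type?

42

In the worst case you take as many as possible of each type without reaching 7: 4 + 6 + 6 + 3 + 4 + 6 + 6 + 6 = 41.
The next one must give 7 of some type, so 41 + 1 = 42.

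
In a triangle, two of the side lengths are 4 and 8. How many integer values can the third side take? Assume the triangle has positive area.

7

The triangle inequality gives |4 − 8| < c < 4 + 8, i.e. 4 < c < 12.
So c can be any integer from 5 to 11: 7 values.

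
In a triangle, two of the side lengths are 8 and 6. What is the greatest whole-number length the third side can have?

The third side must be less than 8 + 6 = 14.
The largest integer below 14 is 13.

13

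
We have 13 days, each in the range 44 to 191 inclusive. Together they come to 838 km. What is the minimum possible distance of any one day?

44

Minimizing one value means maximizing the remaining 12.
The other 12 can take up 12 × 191 = 2292 ≥ 838 − 44, so one day can sit at its floor of 44.
Achievable: one at 44 and the other 12 totalling 794, which fits since 12 × 44 ≤ 794 ≤ 12 × 191.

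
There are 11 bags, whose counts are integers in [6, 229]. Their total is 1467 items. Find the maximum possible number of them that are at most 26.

Suppose k of them are at most 26. Those contribute at most 26 each and the rest at most 229 each.
So the total is at most 26k + 229(11 − k) = 2519 − 203k. This must still be ≥ 1467, so k ≤ 5.
k = 5 is achieved by 5 values at 26 and 6 at 229, total 1504; lower one of the 229's by 37 (still > 26) to reach 1467.

5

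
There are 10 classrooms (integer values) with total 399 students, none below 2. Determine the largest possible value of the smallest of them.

39

The 10 values sum to 399, so their minimum is at most ⌊399/10⌋ = 39.
Equality holds with 1 value of 39 and 9 values of 40.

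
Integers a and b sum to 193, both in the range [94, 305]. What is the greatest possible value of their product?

ab = a(193 − a) is maximized when a is as near 193/2 as the bounds allow.
Taking a = 96 and b = 97 (both in [94, 305]) gives ab = 9312.

9312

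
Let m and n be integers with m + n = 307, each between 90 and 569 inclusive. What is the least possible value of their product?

19530

Since m + n is fixed, pushing one of them to its bound minimizes the product.
The extreme feasible split is m = 90, n = 217, giving mn = 19530.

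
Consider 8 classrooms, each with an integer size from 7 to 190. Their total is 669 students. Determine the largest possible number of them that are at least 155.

4

If k of the values are ≥ 155, the total is ≥ 155k + 7(8 − k).
Setting 155k + 7(8 − k) ≤ 669 gives 148k ≤ 613, so k ≤ 4.
k = 4 is achieved by 4 values at 155 and 4 at 7, total 648; add 21 to one value (staying below 155) to reach 669.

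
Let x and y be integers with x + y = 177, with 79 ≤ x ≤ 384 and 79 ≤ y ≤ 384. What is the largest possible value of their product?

7832

For a fixed sum, the product xy is largest when x and y are as close as possible.
Taking x = 88 and y = 89 (both in [79, 384]) gives xy = 7832.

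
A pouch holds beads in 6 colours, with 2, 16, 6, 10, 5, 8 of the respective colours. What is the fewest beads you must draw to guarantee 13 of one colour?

44

In the worst case you take as many as possible of each colour without reaching 13: 2 + 12 + 6 + 10 + 5 + 8 = 43.
The next one must give 13 of some colour, so 43 + 1 = 44.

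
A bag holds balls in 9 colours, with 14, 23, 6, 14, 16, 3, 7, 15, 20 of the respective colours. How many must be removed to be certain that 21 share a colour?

In the worst case you take as many as possible of each colour without reaching 21: 14 + 20 + 6 + 14 + 16 + 3 + 7 + 15 + 20 = 115.
The next one must give 21 of some colour, so 115 + 1 = 116.

116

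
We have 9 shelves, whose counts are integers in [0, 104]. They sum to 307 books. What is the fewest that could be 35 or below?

If only k of them are at most 35, the other 9 − k are at least 36, so the total is at least (9 − k)·36 + k·0.
This is ≤ 307, so (9 − k)·36 + 0k ≤ 307, which gives k ≥ 1.
Exactly 1 works: 1 value at 0 and 8 at 36 total 288; raise one of the low values by 19 (still ≤ 35) to hit 307.

1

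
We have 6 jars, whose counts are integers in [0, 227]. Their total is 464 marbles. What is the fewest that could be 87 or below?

1

Each value above 87 is at least 88, contributing at least 88 − 0 = 88 above the floor 0.
The sum exceeds the floor total 0 by 464, so at most ⌊464/88⌋ = 5 exceed 87, and at least 1 are ≤ 87.
Exactly 1 works: 1 value at 0 and 5 at 88 total 440; raise one of the low values by 24 (still ≤ 87) to hit 464.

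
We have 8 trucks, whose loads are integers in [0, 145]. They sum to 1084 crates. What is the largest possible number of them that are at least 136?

Suppose k of them are at least 136. Those contribute at least 136 each and the other 8 − k at least 0 each.
So the total is at least 136k + 0(8 − k) = 0 + 136k. This must be ≤ 1084, giving k ≤ 7.
k = 7 is achieved by 7 values at 136 and 1 at 0, total 952; add 132 to one value (staying below 136) to reach 1084.

7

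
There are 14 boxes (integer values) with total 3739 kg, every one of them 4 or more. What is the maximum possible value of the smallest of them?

267

The 14 values sum to 3739, so their minimum is at most ⌊3739/14⌋ = 267.
Taking 13 copies of 267 and 1 copy of 268 gives exactly 3739, so 267 is attained.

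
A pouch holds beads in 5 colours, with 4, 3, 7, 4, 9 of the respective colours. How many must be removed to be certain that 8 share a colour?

In the worst case you take as many as possible of each colour without reaching 8: 4 + 3 + 7 + 4 + 7 = 25.
The next one must give 8 of some colour, so 25 + 1 = 26.

26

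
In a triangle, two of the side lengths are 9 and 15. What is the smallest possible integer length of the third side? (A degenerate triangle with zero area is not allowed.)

The third side must exceed |9 − 15| = 6.
The smallest integer above 6 is 7.

7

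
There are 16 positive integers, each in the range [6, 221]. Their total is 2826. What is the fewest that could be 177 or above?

Suppose at most 16 − j of them reach 177; then j values are ≤ 176 and the rest ≤ 221.
The total is then ≤ 176·j + 221·(16 − j) = 3536 − 45j. For this to be ≥ 2826 we need j ≤ 15, so at least 16 − 15 = 1 must reach 177.
Exactly 1 works: 1 value at 221 and 15 at 176 total 2861; lower one of the high values by 35 (still ≥ 177) to hit 2826.

1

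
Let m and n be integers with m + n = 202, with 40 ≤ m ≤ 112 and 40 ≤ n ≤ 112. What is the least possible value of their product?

10080

For a fixed sum, mn is smallest when m and n are as far apart as possible.
At the endpoint m = 90, n = 202 − 90 = 112, so mn = 90 × 112 = 10080.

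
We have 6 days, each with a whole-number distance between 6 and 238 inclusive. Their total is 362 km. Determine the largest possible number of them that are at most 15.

4

Each value at 15 or below falls at least 238 − 15 = 223 short of the ceiling 238.
The ceiling total is 6 × 238 = 1428, and we need 362, so at most ⌊(1428 − 362)/223⌋ = 4 can be that low.
k = 4 is achieved by 4 values at 15 and 2 at 238, total 536; lower one of the 238's by 174 (still > 15) to reach 362.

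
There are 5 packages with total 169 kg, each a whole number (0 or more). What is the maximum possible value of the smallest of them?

33

The average is 169/5 < 34, so some value is ≤ 33.
Equality holds with 1 value of 33 and 4 values of 34.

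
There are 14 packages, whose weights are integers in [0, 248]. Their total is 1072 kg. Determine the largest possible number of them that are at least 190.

With k values at 190 or above and the rest at least 0, the sum is at least 0 + 190k.
Since the sum is 1072, we need 190k ≤ 1072, i.e. k ≤ 5.
k = 5 is achieved by 5 values at 190 and 9 at 0, total 950; add 122 to one value (staying below 190) to reach 1072.

5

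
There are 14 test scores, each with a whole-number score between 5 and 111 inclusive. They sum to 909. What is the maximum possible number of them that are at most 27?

Each value at 27 or below falls at least 111 − 27 = 84 short of the ceiling 111.
The ceiling total is 14 × 111 = 1554, and we need 909, so at most ⌊(1554 − 909)/84⌋ = 7 can be that low.
k = 7 is achieved by 7 values at 27 and 7 at 111, total 966; lower one of the 111's by 57 (still > 27) to reach 909.

7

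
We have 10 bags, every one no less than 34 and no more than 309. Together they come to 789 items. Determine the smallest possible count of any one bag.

To make one bag as small as possible, make the other 9 as large as possible.
The other 9 can take up 9 × 309 = 2781 ≥ 789 − 34, so one bag can sit at its floor of 34.
Achievable: one at 34 and the other 9 totalling 755, which fits since 9 × 34 ≤ 755 ≤ 9 × 309.

34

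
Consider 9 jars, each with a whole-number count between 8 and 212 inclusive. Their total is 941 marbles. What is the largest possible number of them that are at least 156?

If k of the values are ≥ 156, the total is ≥ 156k + 8(9 − k).
Setting 156k + 8(9 − k) ≤ 941 gives 148k ≤ 869, so k ≤ 5.
k = 5 is achieved by 5 values at 156 and 4 at 8, total 812; add 129 to one value (staying below 156) to reach 941.

5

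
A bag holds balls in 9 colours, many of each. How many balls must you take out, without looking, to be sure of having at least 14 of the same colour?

In the worst case you draw 13 of each of the 9 colours: 9 × 13 = 117.
One more forces 14 of some colour, so 117 + 1 = 118.

118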